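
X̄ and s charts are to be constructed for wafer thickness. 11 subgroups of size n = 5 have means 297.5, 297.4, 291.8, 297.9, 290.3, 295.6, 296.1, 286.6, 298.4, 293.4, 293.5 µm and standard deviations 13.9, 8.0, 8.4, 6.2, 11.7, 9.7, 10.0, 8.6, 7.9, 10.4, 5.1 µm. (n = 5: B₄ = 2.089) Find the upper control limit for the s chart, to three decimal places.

18.972

s̄ = (13.9 + 8.0 + 8.4 + 6.2 + 11.7 + 9.7 + 10.0 + 8.6 + 7.9 + 10.4 + 5.1) / 11 = 9.0818
UCL_s = B₄·s̄ = 2.089 × 9.0818 = 18.9719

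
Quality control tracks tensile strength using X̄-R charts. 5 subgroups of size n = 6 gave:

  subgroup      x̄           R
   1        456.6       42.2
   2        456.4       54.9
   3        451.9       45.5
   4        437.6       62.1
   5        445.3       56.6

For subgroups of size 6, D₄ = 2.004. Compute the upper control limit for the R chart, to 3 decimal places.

R̄ = (42.2 + 54.9 + 45.5 + 62.1 + 56.6) / 5 = 261.3000 / 5 = 52.2600
UCL_R = D₄·R̄ = 2.004 × 52.2600 = 104.7290

104.729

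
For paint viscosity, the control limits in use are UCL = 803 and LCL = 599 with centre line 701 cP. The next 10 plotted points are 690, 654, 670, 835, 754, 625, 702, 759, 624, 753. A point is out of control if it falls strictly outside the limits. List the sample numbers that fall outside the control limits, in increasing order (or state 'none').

Compare each point to [599, 803]: sample 4 = 835 > UCL.

4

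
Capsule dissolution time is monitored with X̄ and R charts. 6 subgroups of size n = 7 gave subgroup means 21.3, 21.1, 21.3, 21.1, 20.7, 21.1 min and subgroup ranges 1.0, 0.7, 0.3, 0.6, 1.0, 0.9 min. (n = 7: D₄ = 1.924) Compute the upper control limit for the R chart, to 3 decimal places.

R̄ = (1.0 + 0.7 + 0.3 + 0.6 + 1.0 + 0.9) / 6 = 4.5000 / 6 = 0.7500
UCL_R = D₄·R̄ = 1.924 × 0.7500 = 1.4430

1.443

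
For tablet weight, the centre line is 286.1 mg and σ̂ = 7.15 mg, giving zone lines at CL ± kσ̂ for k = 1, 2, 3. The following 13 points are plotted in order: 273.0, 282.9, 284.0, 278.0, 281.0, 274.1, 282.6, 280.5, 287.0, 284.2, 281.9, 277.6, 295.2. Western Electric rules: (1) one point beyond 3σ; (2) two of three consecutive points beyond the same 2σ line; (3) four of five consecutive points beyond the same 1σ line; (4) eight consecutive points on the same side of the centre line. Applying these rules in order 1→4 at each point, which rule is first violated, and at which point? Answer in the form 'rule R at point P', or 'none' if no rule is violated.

Zone of each point (C = within 1σ̂, B = 1σ̂–2σ̂, A = 2σ̂–3σ̂, * = beyond 3σ̂; sign = side of CL): 1:-B, 2:-C, 3:-C, 4:-B, 5:-C, 6:-B, 7:-C, 8:-C, 9:+C, 10:-C, 11:-C, 12:-B, 13:+B
Rule 4 (eight consecutive points on the same side of the centre line) is satisfied at point 8.

rule 4 at point 8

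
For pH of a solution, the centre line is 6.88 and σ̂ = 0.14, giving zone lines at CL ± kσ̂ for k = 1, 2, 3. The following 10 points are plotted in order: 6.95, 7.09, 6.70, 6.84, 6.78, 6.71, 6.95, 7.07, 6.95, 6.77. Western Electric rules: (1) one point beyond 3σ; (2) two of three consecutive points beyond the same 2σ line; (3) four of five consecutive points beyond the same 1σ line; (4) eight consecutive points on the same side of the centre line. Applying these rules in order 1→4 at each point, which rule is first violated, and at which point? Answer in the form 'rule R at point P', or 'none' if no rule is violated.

none

Zone of each point (C = within 1σ̂, B = 1σ̂–2σ̂, A = 2σ̂–3σ̂, * = beyond 3σ̂; sign = side of CL): 1:+C, 2:+B, 3:-B, 4:-C, 5:-C, 6:-B, 7:+C, 8:+B, 9:+C, 10:-C
No rule fires across all 10 points.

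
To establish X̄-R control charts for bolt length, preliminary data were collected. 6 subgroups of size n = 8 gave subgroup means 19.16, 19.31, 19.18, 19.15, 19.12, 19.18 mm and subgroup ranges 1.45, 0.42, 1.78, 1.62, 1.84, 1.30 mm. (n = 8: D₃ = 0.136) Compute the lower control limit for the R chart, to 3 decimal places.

R̄ = (1.45 + 0.42 + 1.78 + 1.62 + 1.84 + 1.30) / 6 = 8.4100 / 6 = 1.4017
LCL_R = D₃·R̄ = 0.136 × 1.4017 = 0.1906

0.191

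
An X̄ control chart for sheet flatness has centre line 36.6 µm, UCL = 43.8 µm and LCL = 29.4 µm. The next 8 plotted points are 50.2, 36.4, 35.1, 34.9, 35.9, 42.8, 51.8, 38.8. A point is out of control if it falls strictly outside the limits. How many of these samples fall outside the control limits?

2

Compare each point to [29.4, 43.8]: sample 1 = 50.2 > UCL; sample 7 = 51.8 > UCL.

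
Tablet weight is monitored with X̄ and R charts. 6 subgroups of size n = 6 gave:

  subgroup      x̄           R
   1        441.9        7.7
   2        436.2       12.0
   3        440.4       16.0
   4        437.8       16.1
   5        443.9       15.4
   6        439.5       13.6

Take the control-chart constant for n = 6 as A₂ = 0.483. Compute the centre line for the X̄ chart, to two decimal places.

X̄̄ = (441.9 + 436.2 + 440.4 + 437.8 + 443.9 + 439.5) / 6 = 2639.7000 / 6 = 439.9500
CL = X̄̄ = 439.9500

439.95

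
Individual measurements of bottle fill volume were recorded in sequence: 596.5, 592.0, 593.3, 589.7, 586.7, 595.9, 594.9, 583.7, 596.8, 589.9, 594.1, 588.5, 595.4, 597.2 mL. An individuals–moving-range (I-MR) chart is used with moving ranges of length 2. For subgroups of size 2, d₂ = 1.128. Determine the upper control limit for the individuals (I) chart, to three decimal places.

607.263

X̄ = (596.5 + 592.0 + 593.3 + 589.7 + 586.7 + 595.9 + 594.9 + 583.7 + 596.8 + 589.9 + 594.1 + 588.5 + 595.4 + 597.2) / 14 = 592.4714
Moving ranges: 4.5, 1.3, 3.6, 3.0, 9.2, 1.0, 11.2, 13.1, 6.9, 4.2, 5.6, 6.9, 1.8; M̄R̄ = 72.3000 / 13 = 5.5615
UCL = X̄ + 3·M̄R̄/d₂ = 592.4714 + 3 × 5.5615 / 1.128 = 607.2628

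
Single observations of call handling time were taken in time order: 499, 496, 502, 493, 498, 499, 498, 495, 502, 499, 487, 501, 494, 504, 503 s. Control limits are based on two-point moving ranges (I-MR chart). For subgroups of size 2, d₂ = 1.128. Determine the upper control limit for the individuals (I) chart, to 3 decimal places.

513.578

X̄ = (499 + 496 + 502 + 493 + 498 + 499 + 498 + 495 + 502 + 499 + 487 + 501 + 494 + 504 + 503) / 15 = 498.0000
Moving ranges: 3, 6, 9, 5, 1, 1, 3, 7, 3, 12, 14, 7, 10, 1; M̄R̄ = 82.0000 / 14 = 5.8571
UCL = X̄ + 3·M̄R̄/d₂ = 498.0000 + 3 × 5.8571 / 1.128 = 513.5775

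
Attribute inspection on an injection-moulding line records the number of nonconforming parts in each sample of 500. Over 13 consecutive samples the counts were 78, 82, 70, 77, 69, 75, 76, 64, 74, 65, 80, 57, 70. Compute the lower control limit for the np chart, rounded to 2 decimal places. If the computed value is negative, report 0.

48.51

p̄ = Σdᵢ / (k·n) = 937 / (13 × 500) = 0.14415
LCL = np̄ − 3·√(np̄(1−p̄)) = 72.0769 − 3 × 7.8541 = 48.5146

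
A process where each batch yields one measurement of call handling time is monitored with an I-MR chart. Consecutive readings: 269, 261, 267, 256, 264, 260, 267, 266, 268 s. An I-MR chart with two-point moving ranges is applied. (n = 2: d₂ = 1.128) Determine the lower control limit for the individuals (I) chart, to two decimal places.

248.60

X̄ = (269 + 261 + 267 + 256 + 264 + 260 + 267 + 266 + 268) / 9 = 264.2222
Moving ranges: 8, 6, 11, 8, 4, 7, 1, 2; M̄R̄ = 47.0000 / 8 = 5.8750
LCL = X̄ − 3·M̄R̄/d₂ = 264.2222 − 3 × 5.8750 / 1.128 = 248.5972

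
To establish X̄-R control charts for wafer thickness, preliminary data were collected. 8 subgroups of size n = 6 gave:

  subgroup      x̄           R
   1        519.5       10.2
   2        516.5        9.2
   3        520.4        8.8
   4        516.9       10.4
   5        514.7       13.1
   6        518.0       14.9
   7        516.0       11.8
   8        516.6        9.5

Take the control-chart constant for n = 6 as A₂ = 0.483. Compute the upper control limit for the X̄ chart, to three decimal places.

X̄̄ = (519.5 + 516.5 + 520.4 + 516.9 + 514.7 + 518.0 + 516.0 + 516.6) / 8 = 4138.6000 / 8 = 517.3250
R̄ = (10.2 + 9.2 + 8.8 + 10.4 + 13.1 + 14.9 + 11.8 + 9.5) / 8 = 87.9000 / 8 = 10.9875
UCL = X̄̄ + A₂·R̄ = 517.3250 + 0.483 × 10.9875 = 522.6320

522.632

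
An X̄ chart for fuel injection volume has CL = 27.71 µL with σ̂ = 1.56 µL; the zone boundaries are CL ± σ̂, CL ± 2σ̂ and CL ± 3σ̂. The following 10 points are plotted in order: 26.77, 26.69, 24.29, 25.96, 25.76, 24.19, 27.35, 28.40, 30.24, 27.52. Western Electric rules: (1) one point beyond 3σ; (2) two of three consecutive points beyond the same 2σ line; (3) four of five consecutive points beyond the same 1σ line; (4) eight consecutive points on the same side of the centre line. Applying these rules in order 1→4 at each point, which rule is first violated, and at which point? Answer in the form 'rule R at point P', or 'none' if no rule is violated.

Zone of each point (C = within 1σ̂, B = 1σ̂–2σ̂, A = 2σ̂–3σ̂, * = beyond 3σ̂; sign = side of CL): 1:-C, 2:-C, 3:-A, 4:-B, 5:-B, 6:-A, 7:-C, 8:+C, 9:+B, 10:-C
Rule 3 (four of five consecutive points beyond the same 1σ limit) is satisfied at point 6.

rule 3 at point 6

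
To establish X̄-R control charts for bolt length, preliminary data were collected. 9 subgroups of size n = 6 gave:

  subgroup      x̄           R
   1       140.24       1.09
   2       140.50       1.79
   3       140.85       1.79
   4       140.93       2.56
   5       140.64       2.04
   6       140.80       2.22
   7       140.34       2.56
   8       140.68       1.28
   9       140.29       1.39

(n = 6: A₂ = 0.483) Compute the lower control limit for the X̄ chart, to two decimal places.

X̄̄ = (140.24 + 140.50 + 140.85 + 140.93 + 140.64 + 140.80 + 140.34 + 140.68 + 140.29) / 9 = 1265.2700 / 9 = 140.5856
R̄ = (1.09 + 1.79 + 1.79 + 2.56 + 2.04 + 2.22 + 2.56 + 1.28 + 1.39) / 9 = 16.7200 / 9 = 1.8578
LCL = X̄̄ − A₂·R̄ = 140.5856 − 0.483 × 1.8578 = 139.6882

139.69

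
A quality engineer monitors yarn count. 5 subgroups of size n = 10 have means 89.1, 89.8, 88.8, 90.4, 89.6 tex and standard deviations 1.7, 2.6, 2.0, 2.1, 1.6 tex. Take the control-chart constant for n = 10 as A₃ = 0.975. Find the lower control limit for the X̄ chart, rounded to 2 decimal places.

X̄̄ = (89.1 + 89.8 + 88.8 + 90.4 + 89.6) / 5 = 89.5400
s̄ = (1.7 + 2.6 + 2.0 + 2.1 + 1.6) / 5 = 2.0000
LCL = X̄̄ − A₃·s̄ = 89.5400 − 0.975 × 2.0000 = 87.5900

87.59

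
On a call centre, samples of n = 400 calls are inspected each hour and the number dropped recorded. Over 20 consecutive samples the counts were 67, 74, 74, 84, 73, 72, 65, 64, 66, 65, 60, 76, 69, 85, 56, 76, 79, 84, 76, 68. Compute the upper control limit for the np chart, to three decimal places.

94.657

p̄ = Σdᵢ / (k·n) = 1433 / (20 × 400) = 0.17913
UCL = np̄ + 3·√(np̄(1−p̄)) = 71.6500 + 3 × √(71.6500×0.82088) = 71.6500 + 3 × 7.6691 = 94.6574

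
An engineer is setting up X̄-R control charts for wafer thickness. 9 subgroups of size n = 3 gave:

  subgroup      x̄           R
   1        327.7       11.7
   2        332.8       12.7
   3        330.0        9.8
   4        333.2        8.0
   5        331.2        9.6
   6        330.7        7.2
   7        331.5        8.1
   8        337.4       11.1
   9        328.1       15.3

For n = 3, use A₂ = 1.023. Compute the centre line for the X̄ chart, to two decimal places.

331.40

X̄̄ = (327.7 + 332.8 + 330.0 + 333.2 + 331.2 + 330.7 + 331.5 + 337.4 + 328.1) / 9 = 2982.6000 / 9 = 331.4000
CL = X̄̄ = 331.4000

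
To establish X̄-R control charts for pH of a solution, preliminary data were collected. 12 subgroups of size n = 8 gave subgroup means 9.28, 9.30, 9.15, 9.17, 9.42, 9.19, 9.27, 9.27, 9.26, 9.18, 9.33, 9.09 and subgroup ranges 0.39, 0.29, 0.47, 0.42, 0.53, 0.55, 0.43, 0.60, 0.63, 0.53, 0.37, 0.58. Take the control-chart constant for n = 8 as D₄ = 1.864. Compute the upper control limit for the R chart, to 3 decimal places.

R̄ = (0.39 + 0.29 + 0.47 + 0.42 + 0.53 + 0.55 + 0.43 + 0.60 + 0.63 + 0.53 + 0.37 + 0.58) / 12 = 5.7900 / 12 = 0.4825
UCL_R = D₄·R̄ = 1.864 × 0.4825 = 0.8994

0.899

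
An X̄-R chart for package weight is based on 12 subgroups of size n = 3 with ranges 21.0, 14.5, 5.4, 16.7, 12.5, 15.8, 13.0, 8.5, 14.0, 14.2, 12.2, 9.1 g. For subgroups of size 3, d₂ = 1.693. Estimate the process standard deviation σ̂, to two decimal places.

R̄ = (21.0 + 14.5 + 5.4 + 16.7 + 12.5 + 15.8 + 13.0 + 8.5 + 14.0 + 14.2 + 12.2 + 9.1) / 12 = 13.0750
σ̂ = R̄ / d₂ = 13.0750 / 1.693 = 7.7230

7.72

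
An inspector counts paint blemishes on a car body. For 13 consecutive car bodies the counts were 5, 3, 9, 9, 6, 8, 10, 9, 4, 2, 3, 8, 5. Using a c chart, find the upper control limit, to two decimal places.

c̄ = (5 + 3 + 9 + 9 + 6 + 8 + 10 + 9 + 4 + 2 + 3 + 8 + 5) / 13 = 81 / 13 = 6.2308
UCL = c̄ + 3√c̄ = 6.2308 + 3 × √6.2308 = 6.2308 + 3 × 2.4962 = 13.7192

13.72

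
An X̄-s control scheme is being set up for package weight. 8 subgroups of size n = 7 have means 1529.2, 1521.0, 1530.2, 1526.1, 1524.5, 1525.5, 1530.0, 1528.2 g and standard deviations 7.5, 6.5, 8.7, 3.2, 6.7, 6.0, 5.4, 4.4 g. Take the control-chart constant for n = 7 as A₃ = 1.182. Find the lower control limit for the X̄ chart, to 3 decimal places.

1519.686

X̄̄ = (1529.2 + 1521.0 + 1530.2 + 1526.1 + 1524.5 + 1525.5 + 1530.0 + 1528.2) / 8 = 1526.8375
s̄ = (7.5 + 6.5 + 8.7 + 3.2 + 6.7 + 6.0 + 5.4 + 4.4) / 8 = 6.0500
LCL = X̄̄ − A₃·s̄ = 1526.8375 − 1.182 × 6.0500 = 1519.6864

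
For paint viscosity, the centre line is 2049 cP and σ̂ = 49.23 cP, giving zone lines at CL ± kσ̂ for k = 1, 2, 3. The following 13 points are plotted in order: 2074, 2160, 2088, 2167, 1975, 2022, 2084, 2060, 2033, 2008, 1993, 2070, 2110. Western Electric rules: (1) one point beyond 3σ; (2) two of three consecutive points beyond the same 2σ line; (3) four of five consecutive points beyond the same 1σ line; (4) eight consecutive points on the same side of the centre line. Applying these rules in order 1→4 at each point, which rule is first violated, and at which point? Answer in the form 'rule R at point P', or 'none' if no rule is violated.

Zone of each point (C = within 1σ̂, B = 1σ̂–2σ̂, A = 2σ̂–3σ̂, * = beyond 3σ̂; sign = side of CL): 1:+C, 2:+A, 3:+C, 4:+A, 5:-B, 6:-C, 7:+C, 8:+C, 9:-C, 10:-C, 11:-B, 12:+C, 13:+B
Rule 2 (two of three consecutive points beyond the same 2σ limit) is satisfied at point 4.

rule 2 at point 4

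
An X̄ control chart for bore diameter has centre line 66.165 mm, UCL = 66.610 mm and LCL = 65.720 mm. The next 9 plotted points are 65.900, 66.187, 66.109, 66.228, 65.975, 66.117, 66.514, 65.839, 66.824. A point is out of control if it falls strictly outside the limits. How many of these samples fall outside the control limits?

Compare each point to [65.720, 66.610]: sample 9 = 66.824 > UCL.

1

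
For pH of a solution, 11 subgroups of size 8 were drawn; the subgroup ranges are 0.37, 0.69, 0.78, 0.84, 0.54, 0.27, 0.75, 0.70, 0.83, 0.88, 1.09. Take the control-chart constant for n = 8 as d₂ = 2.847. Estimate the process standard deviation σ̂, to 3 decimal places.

R̄ = (0.37 + 0.69 + 0.78 + 0.84 + 0.54 + 0.27 + 0.75 + 0.70 + 0.83 + 0.88 + 1.09) / 11 = 0.7036
σ̂ = R̄ / d₂ = 0.7036 / 2.847 = 0.2472

0.247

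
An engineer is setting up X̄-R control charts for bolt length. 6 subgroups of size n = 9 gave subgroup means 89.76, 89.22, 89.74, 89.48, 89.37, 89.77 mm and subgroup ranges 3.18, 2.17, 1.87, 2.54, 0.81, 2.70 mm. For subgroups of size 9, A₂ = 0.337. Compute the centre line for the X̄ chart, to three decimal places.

89.557

X̄̄ = (89.76 + 89.22 + 89.74 + 89.48 + 89.37 + 89.77) / 6 = 537.3400 / 6 = 89.5567
CL = X̄̄ = 89.5567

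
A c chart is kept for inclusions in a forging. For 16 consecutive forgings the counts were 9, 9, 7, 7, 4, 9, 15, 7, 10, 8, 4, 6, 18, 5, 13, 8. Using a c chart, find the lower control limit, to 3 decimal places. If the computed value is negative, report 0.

c̄ = (9 + 9 + 7 + 7 + 4 + 9 + 15 + 7 + 10 + 8 + 4 + 6 + 18 + 5 + 13 + 8) / 16 = 139 / 16 = 8.6875
LCL = c̄ − 3√c̄ = 8.6875 − 3 × 2.9475 = -0.1549 → 0 (cannot be negative)

0.000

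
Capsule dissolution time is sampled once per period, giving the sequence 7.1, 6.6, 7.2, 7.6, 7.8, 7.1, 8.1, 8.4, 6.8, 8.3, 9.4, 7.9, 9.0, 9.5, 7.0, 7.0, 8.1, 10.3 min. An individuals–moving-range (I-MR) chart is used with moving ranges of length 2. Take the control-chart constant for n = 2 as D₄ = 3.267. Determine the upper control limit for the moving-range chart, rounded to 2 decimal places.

3.23

Moving ranges: 0.5, 0.6, 0.4, 0.2, 0.7, 1.0, 0.3, 1.6, 1.5, 1.1, 1.5, 1.1, 0.5, 2.5, 0.0, 1.1, 2.2; M̄R̄ = 16.8000 / 17 = 0.9882
UCL_MR = D₄·M̄R̄ = 3.267 × 0.9882 = 3.2286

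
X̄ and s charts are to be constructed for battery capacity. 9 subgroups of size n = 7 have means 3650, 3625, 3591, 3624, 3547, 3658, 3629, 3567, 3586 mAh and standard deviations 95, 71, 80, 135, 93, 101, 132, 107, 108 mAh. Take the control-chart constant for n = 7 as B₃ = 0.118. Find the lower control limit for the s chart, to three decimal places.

12.088

s̄ = (95 + 71 + 80 + 135 + 93 + 101 + 132 + 107 + 108) / 9 = 102.4444
LCL_s = B₃·s̄ = 0.118 × 102.4444 = 12.0884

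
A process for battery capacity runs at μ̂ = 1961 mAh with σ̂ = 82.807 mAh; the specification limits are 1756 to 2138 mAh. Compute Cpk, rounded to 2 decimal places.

0.71

Cpu = (USL − μ̂) / (3σ̂) = (2138 − 1961) / (3 × 82.807) = 0.7125; Cpl = (μ̂ − LSL) / (3σ̂) = (1961 − 1756) / (3 × 82.807) = 0.8252; Cpk = min(Cpu, Cpl) = 0.7125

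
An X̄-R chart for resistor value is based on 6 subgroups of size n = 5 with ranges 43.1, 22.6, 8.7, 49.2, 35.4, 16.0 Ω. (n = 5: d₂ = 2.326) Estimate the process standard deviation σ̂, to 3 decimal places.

12.539

R̄ = (43.1 + 22.6 + 8.7 + 49.2 + 35.4 + 16.0) / 6 = 29.1667
σ̂ = R̄ / d₂ = 29.1667 / 2.326 = 12.5394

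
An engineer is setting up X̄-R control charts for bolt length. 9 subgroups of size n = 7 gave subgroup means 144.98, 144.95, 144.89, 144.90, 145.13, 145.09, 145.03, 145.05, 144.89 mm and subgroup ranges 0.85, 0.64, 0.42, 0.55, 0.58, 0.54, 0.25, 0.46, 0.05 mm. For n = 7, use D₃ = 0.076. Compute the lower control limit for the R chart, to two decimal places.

0.04

R̄ = (0.85 + 0.64 + 0.42 + 0.55 + 0.58 + 0.54 + 0.25 + 0.46 + 0.05) / 9 = 4.3400 / 9 = 0.4822
LCL_R = D₃·R̄ = 0.076 × 0.4822 = 0.0366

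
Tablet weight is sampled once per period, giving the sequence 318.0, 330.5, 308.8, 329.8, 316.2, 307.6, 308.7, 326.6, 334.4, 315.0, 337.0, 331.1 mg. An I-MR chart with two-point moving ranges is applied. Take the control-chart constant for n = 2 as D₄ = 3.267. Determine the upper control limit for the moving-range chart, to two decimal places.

Moving ranges: 12.5, 21.7, 21.0, 13.6, 8.6, 1.1, 17.9, 7.8, 19.4, 22.0, 5.9; M̄R̄ = 151.5000 / 11 = 13.7727
UCL_MR = D₄·M̄R̄ = 3.267 × 13.7727 = 44.9955

45.00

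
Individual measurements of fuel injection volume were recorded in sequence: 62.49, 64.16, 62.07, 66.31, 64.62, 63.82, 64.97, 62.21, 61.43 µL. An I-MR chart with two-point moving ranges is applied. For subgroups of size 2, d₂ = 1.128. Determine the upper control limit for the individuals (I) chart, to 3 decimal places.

X̄ = (62.49 + 64.16 + 62.07 + 66.31 + 64.62 + 63.82 + 64.97 + 62.21 + 61.43) / 9 = 63.5644
Moving ranges: 1.67, 2.09, 4.24, 1.69, 0.80, 1.15, 2.76, 0.78; M̄R̄ = 15.1800 / 8 = 1.8975
UCL = X̄ + 3·M̄R̄/d₂ = 63.5644 + 3 × 1.8975 / 1.128 = 68.6110

68.611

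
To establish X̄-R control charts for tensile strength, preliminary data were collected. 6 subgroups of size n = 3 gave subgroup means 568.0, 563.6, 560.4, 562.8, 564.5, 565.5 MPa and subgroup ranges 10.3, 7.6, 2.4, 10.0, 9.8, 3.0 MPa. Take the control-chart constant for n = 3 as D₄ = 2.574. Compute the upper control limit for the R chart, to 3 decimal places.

R̄ = (10.3 + 7.6 + 2.4 + 10.0 + 9.8 + 3.0) / 6 = 43.1000 / 6 = 7.1833
UCL_R = D₄·R̄ = 2.574 × 7.1833 = 18.4899

18.490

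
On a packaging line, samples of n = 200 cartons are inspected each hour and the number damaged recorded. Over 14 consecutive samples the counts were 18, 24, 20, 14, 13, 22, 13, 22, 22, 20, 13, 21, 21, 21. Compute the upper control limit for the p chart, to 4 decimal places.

0.1563

p̄ = Σdᵢ / (k·n) = 264 / (14 × 200) = 0.09429
UCL = p̄ + 3·√(p̄(1−p̄)/n) = 0.09429 + 3 × √(0.09429×0.90571/200) = 0.09429 + 3 × 0.02066 = 0.15628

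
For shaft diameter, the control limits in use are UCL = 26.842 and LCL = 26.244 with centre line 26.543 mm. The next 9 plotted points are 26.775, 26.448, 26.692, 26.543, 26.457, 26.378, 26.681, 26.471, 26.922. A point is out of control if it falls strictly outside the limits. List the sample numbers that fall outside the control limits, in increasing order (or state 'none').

Compare each point to [26.244, 26.842]: sample 9 = 26.922 > UCL.

9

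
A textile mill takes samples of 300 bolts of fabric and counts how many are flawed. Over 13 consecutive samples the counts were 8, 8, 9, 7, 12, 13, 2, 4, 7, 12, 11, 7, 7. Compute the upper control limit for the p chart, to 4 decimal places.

p̄ = Σdᵢ / (k·n) = 107 / (13 × 300) = 0.02744
UCL = p̄ + 3·√(p̄(1−p̄)/n) = 0.02744 + 3 × √(0.02744×0.97256/300) = 0.02744 + 3 × 0.00943 = 0.05573

0.0557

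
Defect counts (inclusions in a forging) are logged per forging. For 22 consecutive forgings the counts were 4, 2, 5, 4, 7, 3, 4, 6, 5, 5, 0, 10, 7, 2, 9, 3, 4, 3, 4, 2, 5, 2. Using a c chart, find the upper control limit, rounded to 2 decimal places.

c̄ = (4 + 2 + 5 + 4 + 7 + 3 + 4 + 6 + 5 + 5 + 0 + 10 + 7 + 2 + 9 + 3 + 4 + 3 + 4 + 2 + 5 + 2) / 22 = 96 / 22 = 4.3636
UCL = c̄ + 3√c̄ = 4.3636 + 3 × √4.3636 = 4.3636 + 3 × 2.0889 = 10.6304

10.63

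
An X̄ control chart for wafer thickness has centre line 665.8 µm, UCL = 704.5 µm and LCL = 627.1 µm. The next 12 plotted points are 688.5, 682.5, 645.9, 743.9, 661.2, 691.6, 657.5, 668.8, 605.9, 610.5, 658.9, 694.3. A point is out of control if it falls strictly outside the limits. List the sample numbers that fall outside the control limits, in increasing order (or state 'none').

Compare each point to [627.1, 704.5]: sample 4 = 743.9 > UCL; sample 9 = 605.9 < LCL; sample 10 = 610.5 < LCL.

4, 9, 10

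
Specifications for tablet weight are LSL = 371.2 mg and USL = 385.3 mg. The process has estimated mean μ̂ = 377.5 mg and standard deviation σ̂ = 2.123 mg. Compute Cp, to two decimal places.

1.11

Cp = (USL − LSL) / (6σ̂) = (385.3 − 371.2) / (6 × 2.123) = 14.1000 / 12.7380 = 1.1069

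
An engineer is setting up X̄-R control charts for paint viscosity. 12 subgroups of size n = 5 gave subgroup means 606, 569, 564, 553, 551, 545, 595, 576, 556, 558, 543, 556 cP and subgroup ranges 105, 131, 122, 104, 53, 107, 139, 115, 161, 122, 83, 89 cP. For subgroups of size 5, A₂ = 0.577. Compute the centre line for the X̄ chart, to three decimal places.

564.333

X̄̄ = (606 + 569 + 564 + 553 + 551 + 545 + 595 + 576 + 556 + 558 + 543 + 556) / 12 = 6772.0000 / 12 = 564.3333
CL = X̄̄ = 564.3333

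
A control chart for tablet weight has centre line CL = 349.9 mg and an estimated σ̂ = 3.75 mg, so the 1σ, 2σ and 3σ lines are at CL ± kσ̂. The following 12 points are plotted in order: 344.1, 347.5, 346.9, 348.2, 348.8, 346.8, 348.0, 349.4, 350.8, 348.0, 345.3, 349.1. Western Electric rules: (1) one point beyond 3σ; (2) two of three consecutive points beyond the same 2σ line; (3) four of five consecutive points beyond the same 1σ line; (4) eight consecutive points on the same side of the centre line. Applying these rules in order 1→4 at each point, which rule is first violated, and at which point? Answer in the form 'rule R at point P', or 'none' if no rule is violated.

Zone of each point (C = within 1σ̂, B = 1σ̂–2σ̂, A = 2σ̂–3σ̂, * = beyond 3σ̂; sign = side of CL): 1:-B, 2:-C, 3:-C, 4:-C, 5:-C, 6:-C, 7:-C, 8:-C, 9:+C, 10:-C, 11:-B, 12:-C
Rule 4 (eight consecutive points on the same side of the centre line) is satisfied at point 8.

rule 4 at point 8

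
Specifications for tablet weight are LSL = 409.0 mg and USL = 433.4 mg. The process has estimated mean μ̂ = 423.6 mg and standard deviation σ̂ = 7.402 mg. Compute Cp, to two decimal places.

0.55

Cp = (USL − LSL) / (6σ̂) = (433.4 − 409.0) / (6 × 7.402) = 24.4000 / 44.4120 = 0.5494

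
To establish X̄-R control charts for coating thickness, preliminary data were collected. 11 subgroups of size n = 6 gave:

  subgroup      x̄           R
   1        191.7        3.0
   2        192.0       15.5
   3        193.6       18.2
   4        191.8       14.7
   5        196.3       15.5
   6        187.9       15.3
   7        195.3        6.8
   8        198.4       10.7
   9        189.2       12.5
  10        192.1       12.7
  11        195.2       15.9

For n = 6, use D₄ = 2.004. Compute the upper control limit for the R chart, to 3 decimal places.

25.651

R̄ = (3.0 + 15.5 + 18.2 + 14.7 + 15.5 + 15.3 + 6.8 + 10.7 + 12.5 + 12.7 + 15.9) / 11 = 140.8000 / 11 = 12.8000
UCL_R = D₄·R̄ = 2.004 × 12.8000 = 25.6512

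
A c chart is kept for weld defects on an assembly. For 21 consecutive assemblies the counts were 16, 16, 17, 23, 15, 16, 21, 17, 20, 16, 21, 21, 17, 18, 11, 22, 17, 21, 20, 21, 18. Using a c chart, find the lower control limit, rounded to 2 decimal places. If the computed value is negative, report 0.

5.46

c̄ = (16 + 16 + 17 + 23 + 15 + 16 + 21 + 17 + 20 + 16 + 21 + 21 + 17 + 18 + 11 + 22 + 17 + 21 + 20 + 21 + 18) / 21 = 384 / 21 = 18.2857
LCL = c̄ − 3√c̄ = 18.2857 − 3 × 4.2762 = 5.4572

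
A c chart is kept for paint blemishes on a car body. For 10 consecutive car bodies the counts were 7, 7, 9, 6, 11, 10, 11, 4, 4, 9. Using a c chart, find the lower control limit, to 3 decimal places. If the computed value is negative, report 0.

0.000

c̄ = (7 + 7 + 9 + 6 + 11 + 10 + 11 + 4 + 4 + 9) / 10 = 78 / 10 = 7.8000
LCL = c̄ − 3√c̄ = 7.8000 − 3 × 2.7928 = -0.5785 → 0 (cannot be negative)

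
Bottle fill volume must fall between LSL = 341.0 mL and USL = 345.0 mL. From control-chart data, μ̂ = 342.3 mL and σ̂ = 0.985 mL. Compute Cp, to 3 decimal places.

0.677

Cp = (USL − LSL) / (6σ̂) = (345.0 − 341.0) / (6 × 0.985) = 4.0000 / 5.9100 = 0.6768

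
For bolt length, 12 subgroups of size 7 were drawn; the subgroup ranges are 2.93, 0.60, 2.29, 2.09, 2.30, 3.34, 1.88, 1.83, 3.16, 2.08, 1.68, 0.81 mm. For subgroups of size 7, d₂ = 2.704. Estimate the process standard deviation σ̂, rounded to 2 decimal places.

0.77

R̄ = (2.93 + 0.60 + 2.29 + 2.09 + 2.30 + 3.34 + 1.88 + 1.83 + 3.16 + 2.08 + 1.68 + 0.81) / 12 = 2.0825
σ̂ = R̄ / d₂ = 2.0825 / 2.704 = 0.7702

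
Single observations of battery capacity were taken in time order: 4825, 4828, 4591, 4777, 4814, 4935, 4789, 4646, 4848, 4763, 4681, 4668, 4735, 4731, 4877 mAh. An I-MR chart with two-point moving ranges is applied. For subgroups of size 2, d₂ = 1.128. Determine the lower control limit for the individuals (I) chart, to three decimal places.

4487.565

X̄ = (4825 + 4828 + 4591 + 4777 + 4814 + 4935 + 4789 + 4646 + 4848 + 4763 + 4681 + 4668 + 4735 + 4731 + 4877) / 15 = 4767.2000
Moving ranges: 3, 237, 186, 37, 121, 146, 143, 202, 85, 82, 13, 67, 4, 146; M̄R̄ = 1472.0000 / 14 = 105.1429
LCL = X̄ − 3·M̄R̄/d₂ = 4767.2000 − 3 × 105.1429 / 1.128 = 4487.5647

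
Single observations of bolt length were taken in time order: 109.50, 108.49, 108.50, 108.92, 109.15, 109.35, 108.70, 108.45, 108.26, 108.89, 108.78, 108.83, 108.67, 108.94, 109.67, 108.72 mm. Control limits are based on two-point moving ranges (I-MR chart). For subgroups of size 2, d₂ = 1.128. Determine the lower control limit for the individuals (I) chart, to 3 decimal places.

X̄ = (109.50 + 108.49 + 108.50 + 108.92 + 109.15 + 109.35 + 108.70 + 108.45 + 108.26 + 108.89 + 108.78 + 108.83 + 108.67 + 108.94 + 109.67 + 108.72) / 16 = 108.8637
Moving ranges: 1.01, 0.01, 0.42, 0.23, 0.20, 0.65, 0.25, 0.19, 0.63, 0.11, 0.05, 0.16, 0.27, 0.73, 0.95; M̄R̄ = 5.8600 / 15 = 0.3907
LCL = X̄ − 3·M̄R̄/d₂ = 108.8637 − 3 × 0.3907 / 1.128 = 107.8247

107.825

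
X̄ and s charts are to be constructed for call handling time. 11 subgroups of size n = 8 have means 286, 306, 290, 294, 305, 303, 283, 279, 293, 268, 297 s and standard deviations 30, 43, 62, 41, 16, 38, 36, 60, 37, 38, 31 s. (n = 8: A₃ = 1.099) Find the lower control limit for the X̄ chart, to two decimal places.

248.11

X̄̄ = (286 + 306 + 290 + 294 + 305 + 303 + 283 + 279 + 293 + 268 + 297) / 11 = 291.2727
s̄ = (30 + 43 + 62 + 41 + 16 + 38 + 36 + 60 + 37 + 38 + 31) / 11 = 39.2727
LCL = X̄̄ − A₃·s̄ = 291.2727 − 1.099 × 39.2727 = 248.1120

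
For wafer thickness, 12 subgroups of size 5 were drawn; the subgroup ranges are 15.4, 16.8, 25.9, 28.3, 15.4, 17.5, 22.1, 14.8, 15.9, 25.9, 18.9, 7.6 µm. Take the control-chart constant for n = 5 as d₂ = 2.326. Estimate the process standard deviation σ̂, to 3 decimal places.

R̄ = (15.4 + 16.8 + 25.9 + 28.3 + 15.4 + 17.5 + 22.1 + 14.8 + 15.9 + 25.9 + 18.9 + 7.6) / 12 = 18.7083
σ̂ = R̄ / d₂ = 18.7083 / 2.326 = 8.0431

8.043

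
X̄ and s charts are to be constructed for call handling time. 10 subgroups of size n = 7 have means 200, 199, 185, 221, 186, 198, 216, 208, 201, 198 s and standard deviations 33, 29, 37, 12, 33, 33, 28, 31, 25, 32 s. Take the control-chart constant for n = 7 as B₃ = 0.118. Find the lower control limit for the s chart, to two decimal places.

s̄ = (33 + 29 + 37 + 12 + 33 + 33 + 28 + 31 + 25 + 32) / 10 = 29.3000
LCL_s = B₃·s̄ = 0.118 × 29.3000 = 3.4574

3.46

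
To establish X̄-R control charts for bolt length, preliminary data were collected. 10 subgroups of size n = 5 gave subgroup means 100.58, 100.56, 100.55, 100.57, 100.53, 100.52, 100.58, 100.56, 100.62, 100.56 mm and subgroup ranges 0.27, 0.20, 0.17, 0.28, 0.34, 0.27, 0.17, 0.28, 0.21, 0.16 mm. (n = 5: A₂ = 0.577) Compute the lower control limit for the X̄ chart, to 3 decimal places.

100.427

X̄̄ = (100.58 + 100.56 + 100.55 + 100.57 + 100.53 + 100.52 + 100.58 + 100.56 + 100.62 + 100.56) / 10 = 1005.6300 / 10 = 100.5630
R̄ = (0.27 + 0.20 + 0.17 + 0.28 + 0.34 + 0.27 + 0.17 + 0.28 + 0.21 + 0.16) / 10 = 2.3500 / 10 = 0.2350
LCL = X̄̄ − A₂·R̄ = 100.5630 − 0.577 × 0.2350 = 100.4274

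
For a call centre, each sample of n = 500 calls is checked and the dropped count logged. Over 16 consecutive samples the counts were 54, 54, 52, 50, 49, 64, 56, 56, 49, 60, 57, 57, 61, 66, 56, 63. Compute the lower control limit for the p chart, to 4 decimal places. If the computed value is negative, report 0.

p̄ = Σdᵢ / (k·n) = 904 / (16 × 500) = 0.11300
LCL = p̄ − 3·√(p̄(1−p̄)/n) = 0.11300 − 3 × 0.01416 = 0.07052

0.0705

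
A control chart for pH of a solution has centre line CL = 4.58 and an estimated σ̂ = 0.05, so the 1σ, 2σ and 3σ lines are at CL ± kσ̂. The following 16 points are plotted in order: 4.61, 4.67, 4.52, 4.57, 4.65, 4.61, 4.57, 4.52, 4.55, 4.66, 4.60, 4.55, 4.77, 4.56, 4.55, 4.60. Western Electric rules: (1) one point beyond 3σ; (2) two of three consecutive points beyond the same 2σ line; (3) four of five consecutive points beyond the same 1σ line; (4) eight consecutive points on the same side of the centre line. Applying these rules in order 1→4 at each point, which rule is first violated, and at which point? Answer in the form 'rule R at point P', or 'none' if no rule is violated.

Zone of each point (C = within 1σ̂, B = 1σ̂–2σ̂, A = 2σ̂–3σ̂, * = beyond 3σ̂; sign = side of CL): 1:+C, 2:+B, 3:-B, 4:-C, 5:+B, 6:+C, 7:-C, 8:-B, 9:-C, 10:+B, 11:+C, 12:-C, 13:+*, 14:-C, 15:-C, 16:+C
Rule 1 (one point beyond the 3σ limits) is satisfied at point 13.

rule 1 at point 13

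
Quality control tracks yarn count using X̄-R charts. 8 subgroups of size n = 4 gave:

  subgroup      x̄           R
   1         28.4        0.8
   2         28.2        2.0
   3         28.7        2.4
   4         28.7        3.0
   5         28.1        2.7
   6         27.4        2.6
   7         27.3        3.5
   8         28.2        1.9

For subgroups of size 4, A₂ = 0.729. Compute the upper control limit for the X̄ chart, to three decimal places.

X̄̄ = (28.4 + 28.2 + 28.7 + 28.7 + 28.1 + 27.4 + 27.3 + 28.2) / 8 = 225.0000 / 8 = 28.1250
R̄ = (0.8 + 2.0 + 2.4 + 3.0 + 2.7 + 2.6 + 3.5 + 1.9) / 8 = 18.9000 / 8 = 2.3625
UCL = X̄̄ + A₂·R̄ = 28.1250 + 0.729 × 2.3625 = 29.8473

29.847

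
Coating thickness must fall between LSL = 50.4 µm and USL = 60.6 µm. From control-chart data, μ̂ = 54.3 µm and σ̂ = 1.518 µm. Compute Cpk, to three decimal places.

Cpu = (USL − μ̂) / (3σ̂) = (60.6 − 54.3) / (3 × 1.518) = 1.3834; Cpl = (μ̂ − LSL) / (3σ̂) = (54.3 − 50.4) / (3 × 1.518) = 0.8564; Cpk = min(Cpu, Cpl) = 0.8564

0.856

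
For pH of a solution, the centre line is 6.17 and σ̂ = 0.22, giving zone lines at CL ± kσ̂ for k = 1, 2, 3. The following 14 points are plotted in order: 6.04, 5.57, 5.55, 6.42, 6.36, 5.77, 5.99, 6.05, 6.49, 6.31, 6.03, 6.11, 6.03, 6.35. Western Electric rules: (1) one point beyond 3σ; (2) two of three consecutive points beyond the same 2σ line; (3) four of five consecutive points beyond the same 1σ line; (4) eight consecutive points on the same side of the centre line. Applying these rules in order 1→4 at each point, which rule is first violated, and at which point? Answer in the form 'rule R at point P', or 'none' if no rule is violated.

rule 2 at point 3

Zone of each point (C = within 1σ̂, B = 1σ̂–2σ̂, A = 2σ̂–3σ̂, * = beyond 3σ̂; sign = side of CL): 1:-C, 2:-A, 3:-A, 4:+B, 5:+C, 6:-B, 7:-C, 8:-C, 9:+B, 10:+C, 11:-C, 12:-C, 13:-C, 14:+C
Rule 2 (two of three consecutive points beyond the same 2σ limit) is satisfied at point 3.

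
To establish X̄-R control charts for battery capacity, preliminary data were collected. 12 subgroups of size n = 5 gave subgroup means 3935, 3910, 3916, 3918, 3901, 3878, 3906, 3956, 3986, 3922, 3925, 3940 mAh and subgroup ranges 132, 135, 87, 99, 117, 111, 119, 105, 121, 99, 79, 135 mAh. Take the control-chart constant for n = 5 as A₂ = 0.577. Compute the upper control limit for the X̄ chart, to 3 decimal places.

3988.800

X̄̄ = (3935 + 3910 + 3916 + 3918 + 3901 + 3878 + 3906 + 3956 + 3986 + 3922 + 3925 + 3940) / 12 = 47093.0000 / 12 = 3924.4167
R̄ = (132 + 135 + 87 + 99 + 117 + 111 + 119 + 105 + 121 + 99 + 79 + 135) / 12 = 1339.0000 / 12 = 111.5833
UCL = X̄̄ + A₂·R̄ = 3924.4167 + 0.577 × 111.5833 = 3988.8002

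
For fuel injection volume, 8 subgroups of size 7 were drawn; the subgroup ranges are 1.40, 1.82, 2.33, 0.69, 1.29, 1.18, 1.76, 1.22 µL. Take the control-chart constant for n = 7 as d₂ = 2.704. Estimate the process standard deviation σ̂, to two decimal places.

R̄ = (1.40 + 1.82 + 2.33 + 0.69 + 1.29 + 1.18 + 1.76 + 1.22) / 8 = 1.4612
σ̂ = R̄ / d₂ = 1.4612 / 2.704 = 0.5404

0.54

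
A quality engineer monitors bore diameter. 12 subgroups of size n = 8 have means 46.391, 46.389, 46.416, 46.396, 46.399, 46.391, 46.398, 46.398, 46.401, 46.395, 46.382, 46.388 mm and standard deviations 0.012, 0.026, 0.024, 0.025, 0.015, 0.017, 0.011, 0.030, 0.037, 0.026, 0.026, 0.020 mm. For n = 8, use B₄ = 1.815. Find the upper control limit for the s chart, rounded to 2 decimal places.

0.04

s̄ = (0.012 + 0.026 + 0.024 + 0.025 + 0.015 + 0.017 + 0.011 + 0.030 + 0.037 + 0.026 + 0.026 + 0.020) / 12 = 0.0224
UCL_s = B₄·s̄ = 1.815 × 0.0224 = 0.0407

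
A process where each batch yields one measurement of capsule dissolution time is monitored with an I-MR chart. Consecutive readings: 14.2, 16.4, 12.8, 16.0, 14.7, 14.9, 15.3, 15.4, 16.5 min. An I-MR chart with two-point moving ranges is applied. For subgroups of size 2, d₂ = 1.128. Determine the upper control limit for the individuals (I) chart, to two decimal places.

X̄ = (14.2 + 16.4 + 12.8 + 16.0 + 14.7 + 14.9 + 15.3 + 15.4 + 16.5) / 9 = 15.1333
Moving ranges: 2.2, 3.6, 3.2, 1.3, 0.2, 0.4, 0.1, 1.1; M̄R̄ = 12.1000 / 8 = 1.5125
UCL = X̄ + 3·M̄R̄/d₂ = 15.1333 + 3 × 1.5125 / 1.128 = 19.1559

19.16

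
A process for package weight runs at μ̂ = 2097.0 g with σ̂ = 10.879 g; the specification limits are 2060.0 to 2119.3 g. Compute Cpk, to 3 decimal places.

0.683

Cpu = (USL − μ̂) / (3σ̂) = (2119.3 − 2097.0) / (3 × 10.879) = 0.6833; Cpl = (μ̂ − LSL) / (3σ̂) = (2097.0 − 2060.0) / (3 × 10.879) = 1.1337; Cpk = min(Cpu, Cpl) = 0.6833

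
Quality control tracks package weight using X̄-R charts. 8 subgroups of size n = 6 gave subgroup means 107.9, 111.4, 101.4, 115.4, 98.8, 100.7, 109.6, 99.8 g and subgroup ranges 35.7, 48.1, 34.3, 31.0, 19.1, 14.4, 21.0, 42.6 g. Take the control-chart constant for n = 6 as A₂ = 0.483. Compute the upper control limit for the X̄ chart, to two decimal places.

X̄̄ = (107.9 + 111.4 + 101.4 + 115.4 + 98.8 + 100.7 + 109.6 + 99.8) / 8 = 845.0000 / 8 = 105.6250
R̄ = (35.7 + 48.1 + 34.3 + 31.0 + 19.1 + 14.4 + 21.0 + 42.6) / 8 = 246.2000 / 8 = 30.7750
UCL = X̄̄ + A₂·R̄ = 105.6250 + 0.483 × 30.7750 = 120.4893

120.49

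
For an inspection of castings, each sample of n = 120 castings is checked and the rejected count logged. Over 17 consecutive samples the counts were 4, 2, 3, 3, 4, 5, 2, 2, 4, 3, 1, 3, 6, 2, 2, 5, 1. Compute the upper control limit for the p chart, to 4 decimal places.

0.0687

p̄ = Σdᵢ / (k·n) = 52 / (17 × 120) = 0.02549
UCL = p̄ + 3·√(p̄(1−p̄)/n) = 0.02549 + 3 × √(0.02549×0.97451/120) = 0.02549 + 3 × 0.01439 = 0.06865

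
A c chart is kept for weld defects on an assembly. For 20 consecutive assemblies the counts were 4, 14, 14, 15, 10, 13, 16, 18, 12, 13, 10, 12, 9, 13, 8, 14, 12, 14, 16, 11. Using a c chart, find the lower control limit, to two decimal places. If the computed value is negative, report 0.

c̄ = (4 + 14 + 14 + 15 + 10 + 13 + 16 + 18 + 12 + 13 + 10 + 12 + 9 + 13 + 8 + 14 + 12 + 14 + 16 + 11) / 20 = 248 / 20 = 12.4000
LCL = c̄ − 3√c̄ = 12.4000 − 3 × 3.5214 = 1.8359

1.84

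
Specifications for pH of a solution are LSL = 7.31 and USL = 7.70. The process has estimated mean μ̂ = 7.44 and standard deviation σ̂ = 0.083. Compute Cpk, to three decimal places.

0.522

Cpu = (USL − μ̂) / (3σ̂) = (7.70 − 7.44) / (3 × 0.083) = 1.0442; Cpl = (μ̂ − LSL) / (3σ̂) = (7.44 − 7.31) / (3 × 0.083) = 0.5221; Cpk = min(Cpu, Cpl) = 0.5221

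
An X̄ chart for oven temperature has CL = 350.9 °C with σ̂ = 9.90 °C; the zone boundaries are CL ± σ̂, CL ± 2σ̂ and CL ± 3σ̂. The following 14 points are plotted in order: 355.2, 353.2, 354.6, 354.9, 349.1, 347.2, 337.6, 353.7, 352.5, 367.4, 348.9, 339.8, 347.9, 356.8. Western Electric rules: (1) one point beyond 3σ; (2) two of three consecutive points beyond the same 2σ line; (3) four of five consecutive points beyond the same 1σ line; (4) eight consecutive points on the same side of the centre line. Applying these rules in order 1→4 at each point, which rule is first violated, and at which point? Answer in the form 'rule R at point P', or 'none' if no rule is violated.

Zone of each point (C = within 1σ̂, B = 1σ̂–2σ̂, A = 2σ̂–3σ̂, * = beyond 3σ̂; sign = side of CL): 1:+C, 2:+C, 3:+C, 4:+C, 5:-C, 6:-C, 7:-B, 8:+C, 9:+C, 10:+B, 11:-C, 12:-B, 13:-C, 14:+C
No rule fires across all 14 points.

none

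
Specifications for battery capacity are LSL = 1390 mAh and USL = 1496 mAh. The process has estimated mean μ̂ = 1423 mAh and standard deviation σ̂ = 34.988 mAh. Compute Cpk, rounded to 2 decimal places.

Cpu = (USL − μ̂) / (3σ̂) = (1496 − 1423) / (3 × 34.988) = 0.6955; Cpl = (μ̂ − LSL) / (3σ̂) = (1423 − 1390) / (3 × 34.988) = 0.3144; Cpk = min(Cpu, Cpl) = 0.3144

0.31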